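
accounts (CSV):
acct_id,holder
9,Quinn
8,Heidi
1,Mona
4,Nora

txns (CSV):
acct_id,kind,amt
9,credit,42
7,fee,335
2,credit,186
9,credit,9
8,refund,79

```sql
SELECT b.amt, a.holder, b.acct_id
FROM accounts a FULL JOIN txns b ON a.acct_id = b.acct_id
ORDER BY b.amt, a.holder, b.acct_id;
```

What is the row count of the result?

FULL OUTER JOIN keeps every row from both sides; unmatched rows get NULL for the other side's columns.
Matching on a.acct_id = b.acct_id.
Matched pairs: 3; unmatched a rows kept: 2; unmatched b rows kept: 2.
Total: 3 matched + 4 padded = 7 rows.

7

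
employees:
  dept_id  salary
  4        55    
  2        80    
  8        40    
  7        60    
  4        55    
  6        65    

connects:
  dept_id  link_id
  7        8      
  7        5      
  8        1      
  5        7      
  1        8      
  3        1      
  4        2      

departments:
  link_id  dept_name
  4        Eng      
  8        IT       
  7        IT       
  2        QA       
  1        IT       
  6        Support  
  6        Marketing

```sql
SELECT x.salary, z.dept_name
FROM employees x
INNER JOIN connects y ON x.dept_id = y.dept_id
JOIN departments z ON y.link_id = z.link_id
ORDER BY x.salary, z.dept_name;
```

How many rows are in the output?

Evaluate left to right. First `employees x INNER JOIN connects y` on dept_id: 5 row(s).
Then INNER JOIN `departments z` on link_id: keep only rows whose y.link_id appears in z.
Result: 4 row(s).

4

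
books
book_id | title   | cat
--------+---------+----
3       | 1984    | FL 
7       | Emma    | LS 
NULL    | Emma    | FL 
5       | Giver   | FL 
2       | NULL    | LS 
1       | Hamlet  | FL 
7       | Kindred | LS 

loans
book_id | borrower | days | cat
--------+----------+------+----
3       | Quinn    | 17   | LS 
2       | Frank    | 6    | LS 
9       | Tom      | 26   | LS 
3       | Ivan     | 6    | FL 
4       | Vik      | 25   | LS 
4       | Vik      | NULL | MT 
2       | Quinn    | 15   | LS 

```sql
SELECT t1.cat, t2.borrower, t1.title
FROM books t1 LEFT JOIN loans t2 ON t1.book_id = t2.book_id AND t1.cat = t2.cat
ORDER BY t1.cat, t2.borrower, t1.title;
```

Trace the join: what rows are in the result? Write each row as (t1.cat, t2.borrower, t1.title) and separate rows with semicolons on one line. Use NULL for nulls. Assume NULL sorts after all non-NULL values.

(FL, Ivan, 1984); (FL, NULL, Emma); (FL, NULL, Giver); (FL, NULL, Hamlet); (LS, Frank, NULL); (LS, Quinn, NULL); (LS, NULL, Emma); (LS, NULL, Kindred)

LEFT JOIN keeps every row from `books`; unmatched rows get NULL for `loans`'s columns.
Matching on t1.book_id = t2.book_id AND t1.cat = t2.cat. A NULL in a compared column never satisfies the condition.
- t1[0] book_id=3, cat=FL → 1 match(es) in t2 → 1 row(s).
- t1[1] book_id=7, cat=LS → no match; kept with NULLs on the t2 side.
- t1[2] book_id=NULL, cat=FL → no match; kept with NULLs on the t2 side.
- t1[3] book_id=5, cat=FL → no match; kept with NULLs on the t2 side.
- t1[4] book_id=2, cat=LS → 2 match(es) in t2 → 2 row(s).
- t1[5] book_id=1, cat=FL → no match; kept with NULLs on the t2 side.
- t1[6] book_id=7, cat=LS → no match; kept with NULLs on the t2 side.
After projecting and ordering:
t1.cat | t2.borrower | t1.title
FL | Ivan | 1984
FL | NULL | Emma
FL | NULL | Giver
FL | NULL | Hamlet
LS | Frank | NULL
LS | Quinn | NULL
LS | NULL | Emma
LS | NULL | Kindred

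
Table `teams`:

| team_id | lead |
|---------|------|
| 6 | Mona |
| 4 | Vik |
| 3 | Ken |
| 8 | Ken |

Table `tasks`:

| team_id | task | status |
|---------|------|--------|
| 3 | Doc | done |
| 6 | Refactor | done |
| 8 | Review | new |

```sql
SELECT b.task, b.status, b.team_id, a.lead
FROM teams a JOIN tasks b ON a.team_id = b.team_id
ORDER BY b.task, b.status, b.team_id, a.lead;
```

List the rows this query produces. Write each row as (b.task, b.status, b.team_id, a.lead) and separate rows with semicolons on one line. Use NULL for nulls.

INNER JOIN keeps only pairs where the ON condition holds.
Matching on a.team_id = b.team_id.
Matched pairs: 3.

(Doc, done, 3, Ken); (Refactor, done, 6, Mona); (Review, new, 8, Ken)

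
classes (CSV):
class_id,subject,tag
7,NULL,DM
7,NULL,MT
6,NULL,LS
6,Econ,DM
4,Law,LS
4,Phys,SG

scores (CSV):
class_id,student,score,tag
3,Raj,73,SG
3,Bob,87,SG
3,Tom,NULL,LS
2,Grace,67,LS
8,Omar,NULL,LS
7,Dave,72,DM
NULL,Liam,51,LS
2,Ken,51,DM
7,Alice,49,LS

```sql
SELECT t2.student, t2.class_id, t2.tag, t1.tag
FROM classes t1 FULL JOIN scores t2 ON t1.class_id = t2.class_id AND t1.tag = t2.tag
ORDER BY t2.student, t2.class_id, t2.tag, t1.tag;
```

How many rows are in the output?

FULL OUTER JOIN keeps every row from both sides; unmatched rows get NULL for the other side's columns.
Matching on t1.class_id = t2.class_id AND t1.tag = t2.tag. A NULL in a compared column never satisfies the condition.
- class_id=7, tag=DM: 1 matching t2 row(s), so 1 row(s) emitted.
- class_id=7, tag=MT: no t2 row matches, row kept with t2 columns NULL.
- class_id=6, tag=LS: no t2 row matches, row kept with t2 columns NULL.
- class_id=6, tag=DM: no t2 row matches, row kept with t2 columns NULL.
- class_id=4, tag=LS: no t2 row matches, row kept with t2 columns NULL.
- class_id=4, tag=SG: no t2 row matches, row kept with t2 columns NULL.
- 8 t2 row(s) had no t1 match → kept, t1 columns NULL.
Total: 1 matched + 13 padded = 14 rows.

14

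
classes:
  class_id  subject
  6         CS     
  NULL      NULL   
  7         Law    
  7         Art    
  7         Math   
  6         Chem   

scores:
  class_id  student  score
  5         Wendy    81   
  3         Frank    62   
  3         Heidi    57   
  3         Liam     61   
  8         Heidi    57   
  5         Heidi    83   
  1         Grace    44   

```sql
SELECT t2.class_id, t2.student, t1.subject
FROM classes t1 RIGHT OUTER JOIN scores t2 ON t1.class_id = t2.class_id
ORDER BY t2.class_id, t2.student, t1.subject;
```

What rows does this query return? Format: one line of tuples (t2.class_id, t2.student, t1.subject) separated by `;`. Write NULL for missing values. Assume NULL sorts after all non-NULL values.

(1, Grace, NULL); (3, Frank, NULL); (3, Heidi, NULL); (3, Liam, NULL); (5, Heidi, NULL); (5, Wendy, NULL); (8, Heidi, NULL)

RIGHT JOIN keeps every row from `scores`; unmatched rows get NULL for `classes`'s columns.
Matching on t1.class_id = t2.class_id. A NULL in a compared column never satisfies the condition.
- t1[0] class_id=6 → no match.
- t1[1] class_id=NULL → no match.
- t1[2] class_id=7 → no match.
- t1[3] class_id=7 → no match.
- t1[4] class_id=7 → no match.
- t1[5] class_id=6 → no match.
- 7 row(s) from t2 found no t1 partner → padded with NULL.
After projecting and ordering:
t2.class_id | t2.student | t1.subject
1 | Grace | NULL
3 | Frank | NULL
3 | Heidi | NULL
3 | Liam | NULL
5 | Heidi | NULL
5 | Wendy | NULL
8 | Heidi | NULL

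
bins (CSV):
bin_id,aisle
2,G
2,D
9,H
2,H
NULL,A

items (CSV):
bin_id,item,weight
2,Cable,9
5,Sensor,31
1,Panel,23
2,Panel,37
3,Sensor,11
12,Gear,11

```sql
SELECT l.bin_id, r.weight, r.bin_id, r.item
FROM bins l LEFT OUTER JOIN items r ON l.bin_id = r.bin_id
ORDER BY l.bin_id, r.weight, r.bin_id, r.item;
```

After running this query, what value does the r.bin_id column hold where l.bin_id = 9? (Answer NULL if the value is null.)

NULL

LEFT JOIN keeps every row from `bins`; unmatched rows get NULL for `items`'s columns.
Matching on l.bin_id = r.bin_id. A NULL in a compared column never satisfies the condition.
- bin_id=2: 2 matching r row(s), so 2 row(s) emitted.
- bin_id=2: 2 matching r row(s), so 2 row(s) emitted.
- bin_id=9: no r row matches, row kept with r columns NULL.
- bin_id=2: 2 matching r row(s), so 2 row(s) emitted.
- bin_id=NULL: no r row matches, row kept with r columns NULL.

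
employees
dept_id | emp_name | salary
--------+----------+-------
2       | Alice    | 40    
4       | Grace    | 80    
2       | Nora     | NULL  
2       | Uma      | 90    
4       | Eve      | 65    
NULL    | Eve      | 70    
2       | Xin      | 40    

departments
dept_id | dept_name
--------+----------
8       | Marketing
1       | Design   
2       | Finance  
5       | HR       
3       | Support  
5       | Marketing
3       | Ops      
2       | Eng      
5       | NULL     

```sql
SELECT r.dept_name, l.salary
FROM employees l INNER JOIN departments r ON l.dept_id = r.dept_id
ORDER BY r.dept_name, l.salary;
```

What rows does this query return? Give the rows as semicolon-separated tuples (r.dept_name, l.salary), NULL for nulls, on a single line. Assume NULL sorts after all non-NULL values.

INNER JOIN keeps only pairs where the ON condition holds.
Matching on l.dept_id = r.dept_id. A NULL in a compared column never satisfies the condition.
Matched pairs: 8.

(Eng, 40); (Eng, 40); (Eng, 90); (Eng, NULL); (Finance, 40); (Finance, 40); (Finance, 90); (Finance, NULL)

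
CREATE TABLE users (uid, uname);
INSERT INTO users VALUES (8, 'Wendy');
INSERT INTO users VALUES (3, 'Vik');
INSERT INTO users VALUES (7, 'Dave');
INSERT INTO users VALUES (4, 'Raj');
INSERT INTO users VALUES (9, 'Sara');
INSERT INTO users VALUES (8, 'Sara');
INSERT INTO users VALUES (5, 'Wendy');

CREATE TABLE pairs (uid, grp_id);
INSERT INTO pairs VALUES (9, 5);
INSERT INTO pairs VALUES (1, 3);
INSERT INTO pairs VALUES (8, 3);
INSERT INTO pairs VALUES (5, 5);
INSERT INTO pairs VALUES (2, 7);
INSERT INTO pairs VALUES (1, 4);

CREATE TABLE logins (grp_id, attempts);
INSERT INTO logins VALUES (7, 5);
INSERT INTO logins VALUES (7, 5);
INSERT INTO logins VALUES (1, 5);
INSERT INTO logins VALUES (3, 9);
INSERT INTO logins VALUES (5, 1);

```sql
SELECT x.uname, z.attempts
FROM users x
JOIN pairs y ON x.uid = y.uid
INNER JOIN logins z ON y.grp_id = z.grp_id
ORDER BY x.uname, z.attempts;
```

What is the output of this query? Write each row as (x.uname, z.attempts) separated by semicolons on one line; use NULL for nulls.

(Sara, 1); (Sara, 9); (Wendy, 1); (Wendy, 9)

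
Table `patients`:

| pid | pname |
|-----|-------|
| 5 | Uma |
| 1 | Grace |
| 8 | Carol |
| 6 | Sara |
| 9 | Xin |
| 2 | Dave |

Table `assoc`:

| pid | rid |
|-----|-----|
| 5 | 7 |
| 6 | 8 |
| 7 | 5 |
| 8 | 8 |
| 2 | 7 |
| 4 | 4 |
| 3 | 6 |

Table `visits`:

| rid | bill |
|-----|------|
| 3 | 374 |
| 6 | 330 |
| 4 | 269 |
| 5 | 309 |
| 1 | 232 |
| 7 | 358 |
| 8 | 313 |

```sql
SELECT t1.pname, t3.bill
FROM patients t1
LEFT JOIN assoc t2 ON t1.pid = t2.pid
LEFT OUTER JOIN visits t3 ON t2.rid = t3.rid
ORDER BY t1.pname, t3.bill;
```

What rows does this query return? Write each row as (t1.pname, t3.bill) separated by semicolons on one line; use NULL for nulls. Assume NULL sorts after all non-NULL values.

Step 1 — t1 LEFT JOIN t2 on pid → 6 row(s).
Then LEFT JOIN `visits t3` on rid: each of those 6 rows is kept; rows whose t2.rid has no match in t3 get NULL for t3's columns.

(Carol, 313); (Dave, 358); (Grace, NULL); (Sara, 313); (Uma, 358); (Xin, NULL)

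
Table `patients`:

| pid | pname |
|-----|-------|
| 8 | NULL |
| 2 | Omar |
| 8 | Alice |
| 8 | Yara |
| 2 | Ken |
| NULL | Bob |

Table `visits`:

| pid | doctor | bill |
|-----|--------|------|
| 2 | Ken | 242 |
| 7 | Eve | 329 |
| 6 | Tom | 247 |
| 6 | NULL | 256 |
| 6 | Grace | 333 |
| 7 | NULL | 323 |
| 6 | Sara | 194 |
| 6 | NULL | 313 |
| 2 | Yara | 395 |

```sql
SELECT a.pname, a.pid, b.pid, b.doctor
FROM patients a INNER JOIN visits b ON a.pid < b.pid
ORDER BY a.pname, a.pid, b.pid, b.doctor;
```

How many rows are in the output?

INNER JOIN keeps only pairs where the ON condition holds.
Matching on a.pid < b.pid. A NULL in a compared column never satisfies the condition.
Matched pairs: 14.
Total: 14 rows.

14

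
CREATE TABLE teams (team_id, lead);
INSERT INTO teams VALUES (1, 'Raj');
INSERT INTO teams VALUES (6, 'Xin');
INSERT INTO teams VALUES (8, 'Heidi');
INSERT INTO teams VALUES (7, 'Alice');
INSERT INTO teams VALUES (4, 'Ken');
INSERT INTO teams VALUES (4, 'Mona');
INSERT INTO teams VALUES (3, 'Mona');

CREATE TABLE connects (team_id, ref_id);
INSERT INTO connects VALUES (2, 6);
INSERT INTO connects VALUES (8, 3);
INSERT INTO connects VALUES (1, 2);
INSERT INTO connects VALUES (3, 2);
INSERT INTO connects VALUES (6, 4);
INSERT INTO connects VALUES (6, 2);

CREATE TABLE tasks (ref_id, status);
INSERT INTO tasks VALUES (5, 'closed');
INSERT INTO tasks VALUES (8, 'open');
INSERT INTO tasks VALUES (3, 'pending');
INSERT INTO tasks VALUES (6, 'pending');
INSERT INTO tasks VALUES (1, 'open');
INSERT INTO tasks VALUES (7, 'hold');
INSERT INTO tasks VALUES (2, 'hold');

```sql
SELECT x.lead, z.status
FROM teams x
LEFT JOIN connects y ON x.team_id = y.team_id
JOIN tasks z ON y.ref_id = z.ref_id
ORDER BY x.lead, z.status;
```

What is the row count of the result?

4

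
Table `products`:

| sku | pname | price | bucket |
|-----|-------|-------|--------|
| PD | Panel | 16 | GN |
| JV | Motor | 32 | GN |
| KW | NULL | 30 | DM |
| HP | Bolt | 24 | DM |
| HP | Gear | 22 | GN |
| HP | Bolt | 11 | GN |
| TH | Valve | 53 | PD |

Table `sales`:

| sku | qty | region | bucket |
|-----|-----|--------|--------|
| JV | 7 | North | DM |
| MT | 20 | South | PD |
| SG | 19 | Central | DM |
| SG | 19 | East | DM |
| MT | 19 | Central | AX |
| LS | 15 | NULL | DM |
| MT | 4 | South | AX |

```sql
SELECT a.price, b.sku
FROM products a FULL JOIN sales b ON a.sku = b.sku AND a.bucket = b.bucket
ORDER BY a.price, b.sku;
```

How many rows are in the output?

14

FULL OUTER JOIN keeps every row from both sides; unmatched rows get NULL for the other side's columns.
Matching on a.sku = b.sku AND a.bucket = b.bucket.
- a[0] sku=PD, bucket=GN → no match; kept with NULLs on the b side.
- a[1] sku=JV, bucket=GN → no match; kept with NULLs on the b side.
- a[2] sku=KW, bucket=DM → no match; kept with NULLs on the b side.
- a[3] sku=HP, bucket=DM → no match; kept with NULLs on the b side.
- a[4] sku=HP, bucket=GN → no match; kept with NULLs on the b side.
- a[5] sku=HP, bucket=GN → no match; kept with NULLs on the b side.
- a[6] sku=TH, bucket=PD → no match; kept with NULLs on the b side.
- plus 7 unmatched b row(s), each kept with NULL a columns.
Total: 0 matched + 14 padded = 14 rows.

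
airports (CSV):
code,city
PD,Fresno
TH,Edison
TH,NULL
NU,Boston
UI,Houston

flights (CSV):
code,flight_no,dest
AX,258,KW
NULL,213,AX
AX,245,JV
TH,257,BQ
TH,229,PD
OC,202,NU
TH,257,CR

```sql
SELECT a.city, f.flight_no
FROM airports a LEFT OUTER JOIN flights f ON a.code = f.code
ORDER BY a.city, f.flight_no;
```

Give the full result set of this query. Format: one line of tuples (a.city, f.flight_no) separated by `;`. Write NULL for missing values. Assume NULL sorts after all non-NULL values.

(Boston, NULL); (Edison, 229); (Edison, 257); (Edison, 257); (Fresno, NULL); (Houston, NULL); (NULL, 229); (NULL, 257); (NULL, 257)

LEFT JOIN keeps every row from `airports`; unmatched rows get NULL for `flights`'s columns.
Matching on a.code = f.code. A NULL in a compared column never satisfies the condition.
Matched pairs: 6; unmatched a rows kept: 3.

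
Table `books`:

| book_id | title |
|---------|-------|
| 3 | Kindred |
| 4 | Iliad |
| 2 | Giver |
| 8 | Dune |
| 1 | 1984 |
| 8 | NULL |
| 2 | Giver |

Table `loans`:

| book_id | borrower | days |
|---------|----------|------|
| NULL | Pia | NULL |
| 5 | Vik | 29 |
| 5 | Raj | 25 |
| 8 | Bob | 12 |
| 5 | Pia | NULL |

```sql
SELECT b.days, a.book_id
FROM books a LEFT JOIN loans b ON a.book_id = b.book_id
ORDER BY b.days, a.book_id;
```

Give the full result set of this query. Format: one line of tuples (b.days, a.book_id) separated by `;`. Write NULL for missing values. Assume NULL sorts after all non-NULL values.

(12, 8); (12, 8); (NULL, 1); (NULL, 2); (NULL, 2); (NULL, 3); (NULL, 4)

LEFT JOIN keeps every row from `books`; unmatched rows get NULL for `loans`'s columns.
Matching on a.book_id = b.book_id. A NULL in a compared column never satisfies the condition.
- book_id=3: no b row matches, row kept with b columns NULL.
- book_id=4: no b row matches, row kept with b columns NULL.
- book_id=2: no b row matches, row kept with b columns NULL.
- book_id=8: 1 matching b row(s), so 1 row(s) emitted.
- book_id=1: no b row matches, row kept with b columns NULL.
- book_id=8: 1 matching b row(s), so 1 row(s) emitted.
- book_id=2: no b row matches, row kept with b columns NULL.
After projecting and ordering:
b.days | a.book_id
12 | 8
12 | 8
NULL | 1
NULL | 2
NULL | 2
NULL | 3
NULL | 4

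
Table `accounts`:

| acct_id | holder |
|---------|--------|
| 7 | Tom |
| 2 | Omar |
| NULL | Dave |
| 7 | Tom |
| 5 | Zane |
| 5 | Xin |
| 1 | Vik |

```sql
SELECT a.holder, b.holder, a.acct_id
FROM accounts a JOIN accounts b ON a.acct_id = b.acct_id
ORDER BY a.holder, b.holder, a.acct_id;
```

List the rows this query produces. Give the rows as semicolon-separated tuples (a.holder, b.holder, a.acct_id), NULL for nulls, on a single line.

INNER JOIN keeps only pairs where the ON condition holds.
Matching on a.acct_id = b.acct_id. A NULL in a compared column never satisfies the condition.
- acct_id=7: 2 matching b row(s), so 2 row(s) emitted.
- acct_id=2: 1 matching b row(s), so 1 row(s) emitted.
- acct_id=NULL: no matching b row, dropped.
- acct_id=7: 2 matching b row(s), so 2 row(s) emitted.
- acct_id=5: 2 matching b row(s), so 2 row(s) emitted.
- acct_id=5: 2 matching b row(s), so 2 row(s) emitted.
- acct_id=1: 1 matching b row(s), so 1 row(s) emitted.
After projecting and ordering:
a.holder | b.holder | a.acct_id
Omar | Omar | 2
Tom | Tom | 7
Tom | Tom | 7
Tom | Tom | 7
Tom | Tom | 7
Vik | Vik | 1
Xin | Xin | 5
Xin | Zane | 5
Zane | Xin | 5
Zane | Zane | 5

(Omar, Omar, 2); (Tom, Tom, 7); (Tom, Tom, 7); (Tom, Tom, 7); (Tom, Tom, 7); (Vik, Vik, 1); (Xin, Xin, 5); (Xin, Zane, 5); (Zane, Xin, 5); (Zane, Zane, 5)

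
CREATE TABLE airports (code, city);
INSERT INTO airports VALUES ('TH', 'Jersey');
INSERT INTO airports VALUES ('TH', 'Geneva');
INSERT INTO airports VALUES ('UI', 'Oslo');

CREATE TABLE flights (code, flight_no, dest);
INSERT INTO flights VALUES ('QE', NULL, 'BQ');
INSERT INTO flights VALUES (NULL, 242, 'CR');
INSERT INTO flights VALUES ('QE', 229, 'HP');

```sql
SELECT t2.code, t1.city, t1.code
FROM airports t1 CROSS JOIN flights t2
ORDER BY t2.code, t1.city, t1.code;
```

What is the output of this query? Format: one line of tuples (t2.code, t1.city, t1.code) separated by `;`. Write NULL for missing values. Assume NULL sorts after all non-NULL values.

(QE, Geneva, TH); (QE, Geneva, TH); (QE, Jersey, TH); (QE, Jersey, TH); (QE, Oslo, UI); (QE, Oslo, UI); (NULL, Geneva, TH); (NULL, Jersey, TH); (NULL, Oslo, UI)

CROSS JOIN pairs every row of `airports` with every row of `flights`: 3 × 3 = 9 rows.
After projecting and ordering:
t2.code | t1.city | t1.code
QE | Geneva | TH
QE | Geneva | TH
QE | Jersey | TH
QE | Jersey | TH
QE | Oslo | UI
QE | Oslo | UI
NULL | Geneva | TH
NULL | Jersey | TH
NULL | Oslo | UI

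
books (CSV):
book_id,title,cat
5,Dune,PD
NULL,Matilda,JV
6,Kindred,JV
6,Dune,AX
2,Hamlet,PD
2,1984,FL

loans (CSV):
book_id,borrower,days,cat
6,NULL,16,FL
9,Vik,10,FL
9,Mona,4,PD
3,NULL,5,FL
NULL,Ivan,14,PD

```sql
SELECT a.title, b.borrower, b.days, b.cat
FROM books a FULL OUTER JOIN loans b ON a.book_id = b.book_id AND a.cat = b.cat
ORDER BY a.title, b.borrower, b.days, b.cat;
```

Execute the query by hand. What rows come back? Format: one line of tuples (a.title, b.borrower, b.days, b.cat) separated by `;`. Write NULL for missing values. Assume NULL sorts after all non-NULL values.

(1984, NULL, NULL, NULL); (Dune, NULL, NULL, NULL); (Dune, NULL, NULL, NULL); (Hamlet, NULL, NULL, NULL); (Kindred, NULL, NULL, NULL); (Matilda, NULL, NULL, NULL); (NULL, Ivan, 14, PD); (NULL, Mona, 4, PD); (NULL, Vik, 10, FL); (NULL, NULL, 5, FL); (NULL, NULL, 16, FL)

FULL OUTER JOIN keeps every row from both sides; unmatched rows get NULL for the other side's columns.
Matching on a.book_id = b.book_id AND a.cat = b.cat. A NULL in a compared column never satisfies the condition.
- a (book_id=5, cat=PD) has no partner → padded with NULL.
- a (book_id=NULL, cat=JV) has no partner → padded with NULL.
- a (book_id=6, cat=JV) has no partner → padded with NULL.
- a (book_id=6, cat=AX) has no partner → padded with NULL.
- a (book_id=2, cat=PD) has no partner → padded with NULL.
- a (book_id=2, cat=FL) has no partner → padded with NULL.
- 5 b row(s) had no a match → kept, a columns NULL.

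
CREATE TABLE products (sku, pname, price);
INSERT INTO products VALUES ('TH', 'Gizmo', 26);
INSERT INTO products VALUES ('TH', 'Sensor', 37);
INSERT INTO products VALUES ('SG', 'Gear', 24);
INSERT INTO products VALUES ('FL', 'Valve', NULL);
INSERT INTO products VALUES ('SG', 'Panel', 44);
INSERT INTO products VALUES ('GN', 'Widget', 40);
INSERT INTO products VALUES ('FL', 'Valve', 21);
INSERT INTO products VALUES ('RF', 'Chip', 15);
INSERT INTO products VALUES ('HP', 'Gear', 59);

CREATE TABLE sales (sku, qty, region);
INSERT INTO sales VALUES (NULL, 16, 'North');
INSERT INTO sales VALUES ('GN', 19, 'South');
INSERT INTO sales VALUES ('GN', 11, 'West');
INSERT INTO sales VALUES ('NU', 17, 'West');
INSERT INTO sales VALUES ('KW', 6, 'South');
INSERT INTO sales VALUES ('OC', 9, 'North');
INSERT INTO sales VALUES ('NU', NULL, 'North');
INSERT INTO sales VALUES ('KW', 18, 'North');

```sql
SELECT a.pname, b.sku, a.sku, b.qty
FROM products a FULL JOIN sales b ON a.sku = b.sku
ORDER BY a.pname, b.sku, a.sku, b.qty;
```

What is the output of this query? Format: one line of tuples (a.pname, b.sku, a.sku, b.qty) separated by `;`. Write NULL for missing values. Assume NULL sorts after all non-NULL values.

FULL OUTER JOIN keeps every row from both sides; unmatched rows get NULL for the other side's columns.
Matching on a.sku = b.sku. A NULL in a compared column never satisfies the condition.
Matched pairs: 2; unmatched a rows kept: 8; unmatched b rows kept: 6.

(Chip, NULL, RF, NULL); (Gear, NULL, HP, NULL); (Gear, NULL, SG, NULL); (Gizmo, NULL, TH, NULL); (Panel, NULL, SG, NULL); (Sensor, NULL, TH, NULL); (Valve, NULL, FL, NULL); (Valve, NULL, FL, NULL); (Widget, GN, GN, 11); (Widget, GN, GN, 19); (NULL, KW, NULL, 6); (NULL, KW, NULL, 18); (NULL, NU, NULL, 17); (NULL, NU, NULL, NULL); (NULL, OC, NULL, 9); (NULL, NULL, NULL, 16)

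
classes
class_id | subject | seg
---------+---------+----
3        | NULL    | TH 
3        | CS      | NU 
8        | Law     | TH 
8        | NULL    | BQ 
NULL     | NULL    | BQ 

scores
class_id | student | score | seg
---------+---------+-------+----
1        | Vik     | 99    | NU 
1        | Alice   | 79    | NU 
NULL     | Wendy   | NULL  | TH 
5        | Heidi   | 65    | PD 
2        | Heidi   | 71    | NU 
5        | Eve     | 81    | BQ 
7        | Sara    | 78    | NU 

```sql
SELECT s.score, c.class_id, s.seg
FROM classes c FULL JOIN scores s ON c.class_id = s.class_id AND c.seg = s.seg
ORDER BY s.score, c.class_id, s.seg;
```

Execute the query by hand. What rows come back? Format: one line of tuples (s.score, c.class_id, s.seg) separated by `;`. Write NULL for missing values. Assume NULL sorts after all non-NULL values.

(65, NULL, PD); (71, NULL, NU); (78, NULL, NU); (79, NULL, NU); (81, NULL, BQ); (99, NULL, NU); (NULL, 3, NULL); (NULL, 3, NULL); (NULL, 8, NULL); (NULL, 8, NULL); (NULL, NULL, TH); (NULL, NULL, NULL)

FULL OUTER JOIN keeps every row from both sides; unmatched rows get NULL for the other side's columns.
Matching on c.class_id = s.class_id AND c.seg = s.seg. A NULL in a compared column never satisfies the condition.
Matched pairs: 0; unmatched c rows kept: 5; unmatched s rows kept: 7.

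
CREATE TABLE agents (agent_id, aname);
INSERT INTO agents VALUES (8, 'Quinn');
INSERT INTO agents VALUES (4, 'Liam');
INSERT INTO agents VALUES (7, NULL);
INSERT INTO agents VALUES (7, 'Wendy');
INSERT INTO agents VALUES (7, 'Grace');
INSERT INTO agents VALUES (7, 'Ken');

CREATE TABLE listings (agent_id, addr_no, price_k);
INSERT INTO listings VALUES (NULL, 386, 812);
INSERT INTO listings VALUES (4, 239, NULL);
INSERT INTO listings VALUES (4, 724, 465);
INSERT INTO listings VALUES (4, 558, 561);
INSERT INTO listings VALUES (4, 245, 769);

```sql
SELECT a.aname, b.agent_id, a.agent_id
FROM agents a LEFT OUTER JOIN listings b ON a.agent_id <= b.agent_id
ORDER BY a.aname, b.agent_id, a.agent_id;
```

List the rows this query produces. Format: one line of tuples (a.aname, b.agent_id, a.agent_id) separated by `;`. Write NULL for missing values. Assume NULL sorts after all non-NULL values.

(Grace, NULL, 7); (Ken, NULL, 7); (Liam, 4, 4); (Liam, 4, 4); (Liam, 4, 4); (Liam, 4, 4); (Quinn, NULL, 8); (Wendy, NULL, 7); (NULL, NULL, 7)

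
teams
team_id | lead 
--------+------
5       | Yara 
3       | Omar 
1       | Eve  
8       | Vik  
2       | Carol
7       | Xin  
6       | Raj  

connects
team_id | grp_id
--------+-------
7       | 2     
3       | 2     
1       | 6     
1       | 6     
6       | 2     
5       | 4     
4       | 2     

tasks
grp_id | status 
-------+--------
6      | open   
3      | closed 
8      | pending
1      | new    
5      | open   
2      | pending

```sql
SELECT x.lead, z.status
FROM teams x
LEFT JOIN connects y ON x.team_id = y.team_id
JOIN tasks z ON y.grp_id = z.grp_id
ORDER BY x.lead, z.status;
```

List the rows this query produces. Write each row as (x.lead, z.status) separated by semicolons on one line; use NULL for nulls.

(Eve, open); (Eve, open); (Omar, pending); (Raj, pending); (Xin, pending)

Joins associate left-to-right: teams LEFT JOIN connects on team_id gives 8 intermediate row(s).
Then INNER JOIN `tasks z` on grp_id: keep only rows whose y.grp_id appears in z.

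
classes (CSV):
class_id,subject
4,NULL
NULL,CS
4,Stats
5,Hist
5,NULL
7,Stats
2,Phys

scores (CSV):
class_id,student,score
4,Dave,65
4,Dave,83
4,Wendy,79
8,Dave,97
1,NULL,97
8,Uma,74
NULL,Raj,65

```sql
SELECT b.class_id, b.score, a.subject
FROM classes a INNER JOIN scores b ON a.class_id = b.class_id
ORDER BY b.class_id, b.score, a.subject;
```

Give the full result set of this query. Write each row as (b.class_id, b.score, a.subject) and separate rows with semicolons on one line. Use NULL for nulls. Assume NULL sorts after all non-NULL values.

(4, 65, Stats); (4, 65, NULL); (4, 79, Stats); (4, 79, NULL); (4, 83, Stats); (4, 83, NULL)

INNER JOIN keeps only pairs where the ON condition holds.
Matching on a.class_id = b.class_id. A NULL in a compared column never satisfies the condition.
- a row (class_id=4): matches 3 b row(s) → 3 output row(s).
- a row (class_id=NULL): no match → dropped.
- a row (class_id=4): matches 3 b row(s) → 3 output row(s).
- a row (class_id=5): no match → dropped.
- a row (class_id=5): no match → dropped.
- a row (class_id=7): no match → dropped.
- a row (class_id=2): no match → dropped.
After projecting and ordering:
b.class_id | b.score | a.subject
4 | 65 | Stats
4 | 65 | NULL
4 | 79 | Stats
4 | 79 | NULL
4 | 83 | Stats
4 | 83 | NULL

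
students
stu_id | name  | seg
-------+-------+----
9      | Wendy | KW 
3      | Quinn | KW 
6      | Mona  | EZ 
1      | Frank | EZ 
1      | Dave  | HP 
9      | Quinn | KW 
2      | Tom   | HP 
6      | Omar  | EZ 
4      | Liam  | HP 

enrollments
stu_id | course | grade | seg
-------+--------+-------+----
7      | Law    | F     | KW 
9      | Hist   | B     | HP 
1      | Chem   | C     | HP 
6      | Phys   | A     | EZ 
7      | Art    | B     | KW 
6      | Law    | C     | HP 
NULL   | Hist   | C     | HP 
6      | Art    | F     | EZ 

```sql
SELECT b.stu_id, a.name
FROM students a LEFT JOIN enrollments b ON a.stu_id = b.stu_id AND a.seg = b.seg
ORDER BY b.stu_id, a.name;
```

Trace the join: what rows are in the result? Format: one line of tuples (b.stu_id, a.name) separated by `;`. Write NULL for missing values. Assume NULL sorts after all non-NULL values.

(1, Dave); (6, Mona); (6, Mona); (6, Omar); (6, Omar); (NULL, Frank); (NULL, Liam); (NULL, Quinn); (NULL, Quinn); (NULL, Tom); (NULL, Wendy)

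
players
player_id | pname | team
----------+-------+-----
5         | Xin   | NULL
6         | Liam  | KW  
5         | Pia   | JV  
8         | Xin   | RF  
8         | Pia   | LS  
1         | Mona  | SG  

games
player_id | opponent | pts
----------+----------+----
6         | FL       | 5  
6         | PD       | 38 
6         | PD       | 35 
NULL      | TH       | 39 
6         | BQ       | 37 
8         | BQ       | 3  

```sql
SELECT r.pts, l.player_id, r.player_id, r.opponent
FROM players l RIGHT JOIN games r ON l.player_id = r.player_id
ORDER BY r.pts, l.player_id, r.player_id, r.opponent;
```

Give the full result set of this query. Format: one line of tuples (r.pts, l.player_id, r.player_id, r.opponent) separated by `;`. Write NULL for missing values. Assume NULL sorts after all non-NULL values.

(3, 8, 8, BQ); (3, 8, 8, BQ); (5, 6, 6, FL); (35, 6, 6, PD); (37, 6, 6, BQ); (38, 6, 6, PD); (39, NULL, NULL, TH)

RIGHT JOIN keeps every row from `games`; unmatched rows get NULL for `players`'s columns.
Matching on l.player_id = r.player_id. A NULL in a compared column never satisfies the condition.
Matched pairs: 6; unmatched r rows kept: 1.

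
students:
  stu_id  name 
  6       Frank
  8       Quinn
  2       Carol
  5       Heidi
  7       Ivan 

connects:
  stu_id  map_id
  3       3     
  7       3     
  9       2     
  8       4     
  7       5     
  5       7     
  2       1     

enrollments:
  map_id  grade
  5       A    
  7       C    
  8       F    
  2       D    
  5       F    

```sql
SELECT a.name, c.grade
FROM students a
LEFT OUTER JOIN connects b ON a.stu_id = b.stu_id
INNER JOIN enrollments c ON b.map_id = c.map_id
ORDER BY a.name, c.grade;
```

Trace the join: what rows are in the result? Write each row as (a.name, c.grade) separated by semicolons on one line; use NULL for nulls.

(Heidi, C); (Ivan, A); (Ivan, F)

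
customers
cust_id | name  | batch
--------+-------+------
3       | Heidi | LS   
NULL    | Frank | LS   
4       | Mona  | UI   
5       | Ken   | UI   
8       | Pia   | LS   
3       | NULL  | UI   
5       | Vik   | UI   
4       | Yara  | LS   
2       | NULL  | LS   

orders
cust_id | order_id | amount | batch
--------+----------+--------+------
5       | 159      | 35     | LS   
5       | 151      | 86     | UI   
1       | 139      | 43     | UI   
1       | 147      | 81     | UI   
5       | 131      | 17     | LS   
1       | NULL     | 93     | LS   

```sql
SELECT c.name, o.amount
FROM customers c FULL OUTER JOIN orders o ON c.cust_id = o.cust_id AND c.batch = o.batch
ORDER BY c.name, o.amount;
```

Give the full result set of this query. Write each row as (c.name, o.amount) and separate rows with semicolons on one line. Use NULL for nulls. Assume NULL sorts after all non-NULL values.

(Frank, NULL); (Heidi, NULL); (Ken, 86); (Mona, NULL); (Pia, NULL); (Vik, 86); (Yara, NULL); (NULL, 17); (NULL, 35); (NULL, 43); (NULL, 81); (NULL, 93); (NULL, NULL); (NULL, NULL)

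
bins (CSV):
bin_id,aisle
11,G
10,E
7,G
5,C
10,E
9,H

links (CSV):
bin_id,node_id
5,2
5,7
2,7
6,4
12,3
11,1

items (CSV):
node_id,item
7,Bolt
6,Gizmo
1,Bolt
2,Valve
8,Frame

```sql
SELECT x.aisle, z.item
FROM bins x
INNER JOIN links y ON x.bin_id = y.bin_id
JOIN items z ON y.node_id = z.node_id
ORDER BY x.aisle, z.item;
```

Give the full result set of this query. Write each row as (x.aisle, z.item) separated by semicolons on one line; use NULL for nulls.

(C, Bolt); (C, Valve); (G, Bolt)

Step 1 — x INNER JOIN y on bin_id → 3 row(s).
Then INNER JOIN `items z` on node_id: keep only rows whose y.node_id appears in z.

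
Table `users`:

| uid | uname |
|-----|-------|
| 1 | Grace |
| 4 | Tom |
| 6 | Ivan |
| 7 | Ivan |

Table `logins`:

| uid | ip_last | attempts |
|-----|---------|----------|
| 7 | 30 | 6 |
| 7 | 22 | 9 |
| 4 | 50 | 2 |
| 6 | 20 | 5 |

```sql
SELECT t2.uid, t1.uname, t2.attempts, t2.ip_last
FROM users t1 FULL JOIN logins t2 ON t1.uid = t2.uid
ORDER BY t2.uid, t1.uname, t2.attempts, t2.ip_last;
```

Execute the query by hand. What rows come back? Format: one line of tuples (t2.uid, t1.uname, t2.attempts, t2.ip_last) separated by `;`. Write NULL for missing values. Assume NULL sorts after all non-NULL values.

FULL OUTER JOIN keeps every row from both sides; unmatched rows get NULL for the other side's columns.
Matching on t1.uid = t2.uid.
- t1[0] uid=1 → no match; kept with NULLs on the t2 side.
- t1[1] uid=4 → 1 match(es) in t2 → 1 row(s).
- t1[2] uid=6 → 1 match(es) in t2 → 1 row(s).
- t1[3] uid=7 → 2 match(es) in t2 → 2 row(s).
After projecting and ordering:
t2.uid | t1.uname | t2.attempts | t2.ip_last
4 | Tom | 2 | 50
6 | Ivan | 5 | 20
7 | Ivan | 6 | 30
7 | Ivan | 9 | 22
NULL | Grace | NULL | NULL

(4, Tom, 2, 50); (6, Ivan, 5, 20); (7, Ivan, 6, 30); (7, Ivan, 9, 22); (NULL, Grace, NULL, NULL)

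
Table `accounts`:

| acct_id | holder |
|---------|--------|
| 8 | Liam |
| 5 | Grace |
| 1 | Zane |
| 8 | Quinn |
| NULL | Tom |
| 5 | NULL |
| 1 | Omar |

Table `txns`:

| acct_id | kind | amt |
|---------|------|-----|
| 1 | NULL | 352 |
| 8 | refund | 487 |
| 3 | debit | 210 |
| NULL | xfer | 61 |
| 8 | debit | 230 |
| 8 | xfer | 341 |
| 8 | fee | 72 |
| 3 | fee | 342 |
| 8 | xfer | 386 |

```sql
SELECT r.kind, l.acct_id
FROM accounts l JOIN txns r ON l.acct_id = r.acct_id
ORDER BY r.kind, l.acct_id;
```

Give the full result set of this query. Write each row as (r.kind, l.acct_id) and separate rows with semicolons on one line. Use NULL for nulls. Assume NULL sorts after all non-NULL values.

INNER JOIN keeps only pairs where the ON condition holds.
Matching on l.acct_id = r.acct_id. A NULL in a compared column never satisfies the condition.
Matched pairs: 12.

(debit, 8); (debit, 8); (fee, 8); (fee, 8); (refund, 8); (refund, 8); (xfer, 8); (xfer, 8); (xfer, 8); (xfer, 8); (NULL, 1); (NULL, 1)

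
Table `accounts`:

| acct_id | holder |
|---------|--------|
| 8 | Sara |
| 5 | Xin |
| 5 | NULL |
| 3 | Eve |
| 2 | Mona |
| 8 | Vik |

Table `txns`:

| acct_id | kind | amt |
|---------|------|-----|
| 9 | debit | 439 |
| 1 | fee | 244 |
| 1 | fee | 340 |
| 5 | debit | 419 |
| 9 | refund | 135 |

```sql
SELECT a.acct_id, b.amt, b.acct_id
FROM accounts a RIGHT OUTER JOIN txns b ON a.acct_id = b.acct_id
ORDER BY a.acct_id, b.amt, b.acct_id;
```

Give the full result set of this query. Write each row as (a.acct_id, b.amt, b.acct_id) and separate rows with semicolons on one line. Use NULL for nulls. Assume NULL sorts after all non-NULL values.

RIGHT JOIN keeps every row from `txns`; unmatched rows get NULL for `accounts`'s columns.
Matching on a.acct_id = b.acct_id.
- acct_id=8: no matching b row.
- acct_id=5: 1 matching b row(s), so 1 row(s) emitted.
- acct_id=5: 1 matching b row(s), so 1 row(s) emitted.
- acct_id=3: no matching b row.
- acct_id=2: no matching b row.
- acct_id=8: no matching b row.
- 4 b row(s) had no a match → kept, a columns NULL.
After projecting and ordering:
a.acct_id | b.amt | b.acct_id
5 | 419 | 5
5 | 419 | 5
NULL | 135 | 9
NULL | 244 | 1
NULL | 340 | 1
NULL | 439 | 9

(5, 419, 5); (5, 419, 5); (NULL, 135, 9); (NULL, 244, 1); (NULL, 340, 1); (NULL, 439, 9)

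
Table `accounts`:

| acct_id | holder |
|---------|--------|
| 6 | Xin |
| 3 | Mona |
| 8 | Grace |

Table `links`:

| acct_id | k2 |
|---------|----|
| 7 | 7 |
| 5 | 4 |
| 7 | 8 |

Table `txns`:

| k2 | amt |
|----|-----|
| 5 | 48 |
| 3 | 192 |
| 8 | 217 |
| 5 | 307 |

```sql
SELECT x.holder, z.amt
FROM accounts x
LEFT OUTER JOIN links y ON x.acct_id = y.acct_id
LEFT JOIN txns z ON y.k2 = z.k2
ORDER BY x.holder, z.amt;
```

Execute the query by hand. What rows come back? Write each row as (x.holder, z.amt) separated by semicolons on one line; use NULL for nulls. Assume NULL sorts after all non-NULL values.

(Grace, NULL); (Mona, NULL); (Xin, NULL)

Evaluate left to right. First `accounts x LEFT JOIN links y` on acct_id: 3 row(s).
Then LEFT JOIN `txns z` on k2: each of those 3 rows is kept; rows whose y.k2 has no match in z get NULL for z's columns.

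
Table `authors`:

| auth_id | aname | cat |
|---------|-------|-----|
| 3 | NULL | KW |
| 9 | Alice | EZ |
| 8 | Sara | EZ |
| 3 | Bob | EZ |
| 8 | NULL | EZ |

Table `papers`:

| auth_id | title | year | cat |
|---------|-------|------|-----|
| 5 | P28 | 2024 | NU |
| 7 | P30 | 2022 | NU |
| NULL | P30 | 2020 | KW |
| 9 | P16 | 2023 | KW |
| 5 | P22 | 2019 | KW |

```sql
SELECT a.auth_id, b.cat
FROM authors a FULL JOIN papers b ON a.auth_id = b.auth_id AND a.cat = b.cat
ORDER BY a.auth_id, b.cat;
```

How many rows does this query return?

FULL OUTER JOIN keeps every row from both sides; unmatched rows get NULL for the other side's columns.
Matching on a.auth_id = b.auth_id AND a.cat = b.cat. A NULL in a compared column never satisfies the condition.
Matched pairs: 0; unmatched a rows kept: 5; unmatched b rows kept: 5.
Total: 0 matched + 10 padded = 10 rows.

10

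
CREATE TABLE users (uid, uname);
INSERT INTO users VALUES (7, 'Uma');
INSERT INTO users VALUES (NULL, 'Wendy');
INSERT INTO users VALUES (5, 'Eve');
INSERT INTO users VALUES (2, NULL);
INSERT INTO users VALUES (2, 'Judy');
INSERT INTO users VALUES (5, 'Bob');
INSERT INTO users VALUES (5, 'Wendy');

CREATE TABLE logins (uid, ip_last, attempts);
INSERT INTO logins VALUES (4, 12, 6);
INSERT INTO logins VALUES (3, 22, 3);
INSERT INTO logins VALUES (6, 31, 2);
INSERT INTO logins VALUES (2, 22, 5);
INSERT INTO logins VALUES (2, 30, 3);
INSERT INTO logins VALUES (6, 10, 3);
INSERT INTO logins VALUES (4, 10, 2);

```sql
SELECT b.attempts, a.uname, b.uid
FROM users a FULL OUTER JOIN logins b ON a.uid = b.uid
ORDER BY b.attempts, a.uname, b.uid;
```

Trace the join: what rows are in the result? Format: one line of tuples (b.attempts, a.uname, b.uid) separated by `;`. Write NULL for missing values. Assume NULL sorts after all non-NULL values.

(2, NULL, 4); (2, NULL, 6); (3, Judy, 2); (3, NULL, 2); (3, NULL, 3); (3, NULL, 6); (5, Judy, 2); (5, NULL, 2); (6, NULL, 4); (NULL, Bob, NULL); (NULL, Eve, NULL); (NULL, Uma, NULL); (NULL, Wendy, NULL); (NULL, Wendy, NULL)

FULL OUTER JOIN keeps every row from both sides; unmatched rows get NULL for the other side's columns.
Matching on a.uid = b.uid. A NULL in a compared column never satisfies the condition.
- a row (uid=7): no match → kept, b columns NULL.
- a row (uid=NULL): no match → kept, b columns NULL.
- a row (uid=5): no match → kept, b columns NULL.
- a row (uid=2): matches 2 b row(s) → 2 output row(s).
- a row (uid=2): matches 2 b row(s) → 2 output row(s).
- a row (uid=5): no match → kept, b columns NULL.
- a row (uid=5): no match → kept, b columns NULL.
- plus 5 unmatched b row(s), each kept with NULL a columns.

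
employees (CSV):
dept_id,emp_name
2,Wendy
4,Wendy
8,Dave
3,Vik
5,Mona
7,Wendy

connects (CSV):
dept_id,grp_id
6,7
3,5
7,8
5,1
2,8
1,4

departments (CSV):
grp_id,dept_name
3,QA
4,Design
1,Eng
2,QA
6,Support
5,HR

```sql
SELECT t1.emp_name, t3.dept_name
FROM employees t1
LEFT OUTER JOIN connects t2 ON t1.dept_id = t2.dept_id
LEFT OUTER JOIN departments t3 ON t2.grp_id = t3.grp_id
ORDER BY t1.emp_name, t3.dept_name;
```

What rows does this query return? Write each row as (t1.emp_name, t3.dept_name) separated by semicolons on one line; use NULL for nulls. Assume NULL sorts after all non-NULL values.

Step 1 — t1 LEFT JOIN t2 on dept_id → 6 row(s).
Then LEFT JOIN `departments t3` on grp_id: each of those 6 rows is kept; rows whose t2.grp_id has no match in t3 get NULL for t3's columns.

(Dave, NULL); (Mona, Eng); (Vik, HR); (Wendy, NULL); (Wendy, NULL); (Wendy, NULL)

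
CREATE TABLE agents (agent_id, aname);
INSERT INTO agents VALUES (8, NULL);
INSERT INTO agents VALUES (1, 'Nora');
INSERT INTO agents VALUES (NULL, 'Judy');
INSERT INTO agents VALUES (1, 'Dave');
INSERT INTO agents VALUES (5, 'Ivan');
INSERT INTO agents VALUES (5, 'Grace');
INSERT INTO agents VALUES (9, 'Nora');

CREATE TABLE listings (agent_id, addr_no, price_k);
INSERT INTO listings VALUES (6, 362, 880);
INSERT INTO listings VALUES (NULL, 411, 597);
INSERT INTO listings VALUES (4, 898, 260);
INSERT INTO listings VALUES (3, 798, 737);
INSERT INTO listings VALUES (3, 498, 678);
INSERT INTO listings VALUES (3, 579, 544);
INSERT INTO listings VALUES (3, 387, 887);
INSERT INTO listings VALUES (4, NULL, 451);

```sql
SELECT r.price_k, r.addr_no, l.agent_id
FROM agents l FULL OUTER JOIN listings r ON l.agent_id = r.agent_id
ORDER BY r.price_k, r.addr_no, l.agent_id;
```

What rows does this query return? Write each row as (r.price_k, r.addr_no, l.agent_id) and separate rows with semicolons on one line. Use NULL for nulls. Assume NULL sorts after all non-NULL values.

(260, 898, NULL); (451, NULL, NULL); (544, 579, NULL); (597, 411, NULL); (678, 498, NULL); (737, 798, NULL); (880, 362, NULL); (887, 387, NULL); (NULL, NULL, 1); (NULL, NULL, 1); (NULL, NULL, 5); (NULL, NULL, 5); (NULL, NULL, 8); (NULL, NULL, 9); (NULL, NULL, NULL)

FULL OUTER JOIN keeps every row from both sides; unmatched rows get NULL for the other side's columns.
Matching on l.agent_id = r.agent_id. A NULL in a compared column never satisfies the condition.
- l row (agent_id=8): no match → kept, r columns NULL.
- l row (agent_id=1): no match → kept, r columns NULL.
- l row (agent_id=NULL): no match → kept, r columns NULL.
- l row (agent_id=1): no match → kept, r columns NULL.
- l row (agent_id=5): no match → kept, r columns NULL.
- l row (agent_id=5): no match → kept, r columns NULL.
- l row (agent_id=9): no match → kept, r columns NULL.
- 8 row(s) from r found no l partner → padded with NULL.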